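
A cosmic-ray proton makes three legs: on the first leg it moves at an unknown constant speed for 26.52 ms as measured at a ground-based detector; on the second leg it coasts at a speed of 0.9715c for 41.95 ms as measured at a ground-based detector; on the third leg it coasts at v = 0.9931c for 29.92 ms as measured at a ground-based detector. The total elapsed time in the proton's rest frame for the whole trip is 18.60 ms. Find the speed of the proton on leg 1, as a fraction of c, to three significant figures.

Leg 1: speed unknown; τ_1 = 26.52/γ_1.
Leg 2: γ = 1/√(1 − 0.9715²) = 1/√0.05619 = 4.219; τ_2 = 41.95/4.219 = 9.944 ms.
Leg 3: γ = 1/√(1 − 0.9931²) = 1/√0.01375 = 8.527; τ_3 = 29.92/8.527 = 3.509 ms.
Total proper time: τ_1 + 9.944 + 3.509 = 18.60, so τ_1 = 18.60 − 13.45 = 5.147 ms.
γ_1 = 26.52/5.147 = 5.152; β = √(1 − 1/γ²) = √0.9623.

β = 0.981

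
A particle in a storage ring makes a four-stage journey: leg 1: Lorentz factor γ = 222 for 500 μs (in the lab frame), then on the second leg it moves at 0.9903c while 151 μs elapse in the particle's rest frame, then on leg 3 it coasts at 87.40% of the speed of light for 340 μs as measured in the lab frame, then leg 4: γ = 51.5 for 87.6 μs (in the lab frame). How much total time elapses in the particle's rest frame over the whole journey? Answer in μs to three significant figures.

τ = 320 μs

Leg 1: γ = 222; τ_1 = 500/222.0 = 2.252 μs.
Leg 2: 151 μs is already measured in the particle's rest frame.
Leg 3: β = 0.8740; γ = 1/√(1 − 0.8740²) = 1/√0.2361 = 2.058; τ_3 = 340/2.058 = 165.2 μs.
Leg 4: γ = 51.5; τ_4 = 87.6/51.50 = 1.701 μs.
Total: 2.252 + 151.0 + 165.2 + 1.701 μs.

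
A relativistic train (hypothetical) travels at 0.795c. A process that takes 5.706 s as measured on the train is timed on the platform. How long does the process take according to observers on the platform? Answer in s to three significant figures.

γ = 1/√(1 − 0.795²) = 1/√0.3680 = 1.649
The interval measured on the train is the proper time (both events occur at the same place in that frame); the lab-frame interval is Δt = γτ = 1.649 × 5.706 s.

Δt = 9.41 s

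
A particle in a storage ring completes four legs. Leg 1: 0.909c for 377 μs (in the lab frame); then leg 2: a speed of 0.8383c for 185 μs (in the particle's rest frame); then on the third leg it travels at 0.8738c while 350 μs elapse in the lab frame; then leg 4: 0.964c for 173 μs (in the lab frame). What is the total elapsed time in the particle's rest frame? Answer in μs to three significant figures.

Leg 1: γ = 1/√(1 − 0.909²) = 1/√0.1737 = 2.399; τ_1 = 377/2.399 = 157.1 μs.
Leg 2: 185 μs is already measured in the particle's rest frame.
Leg 3: γ = 1/√(1 − 0.8738²) = 1/√0.2365 = 2.056; τ_3 = 350/2.056 = 170.2 μs.
Leg 4: γ = 1/√(1 − 0.964²) = 1/√0.07070 = 3.761; τ_4 = 173/3.761 = 46.00 μs.
Total: 157.1 + 185.0 + 170.2 + 46.00 μs.

τ = 558 μs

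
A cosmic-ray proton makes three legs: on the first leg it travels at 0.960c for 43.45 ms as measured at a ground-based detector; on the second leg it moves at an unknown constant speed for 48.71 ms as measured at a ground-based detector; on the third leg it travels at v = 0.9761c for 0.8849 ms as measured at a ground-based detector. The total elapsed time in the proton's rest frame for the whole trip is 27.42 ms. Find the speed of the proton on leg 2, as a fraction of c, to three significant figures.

Leg 1: γ = 1/√(1 − 0.960²) = 25/7 ≈ 3.571; τ_1 = 43.45/3.571 = 12.17 ms.
Leg 2: speed unknown; τ_2 = 48.71/γ_2.
Leg 3: γ = 1/√(1 − 0.9761²) = 1/√0.04723 = 4.601; τ_3 = 0.8849/4.601 = 0.1923 ms.
Total proper time: 12.17 + τ_2 + 0.1923 = 27.42, so τ_2 = 27.42 − 12.36 = 15.06 ms.
γ_2 = 48.71/15.06 = 3.234; β = √(1 − 1/γ²) = √0.9044.

β = 0.951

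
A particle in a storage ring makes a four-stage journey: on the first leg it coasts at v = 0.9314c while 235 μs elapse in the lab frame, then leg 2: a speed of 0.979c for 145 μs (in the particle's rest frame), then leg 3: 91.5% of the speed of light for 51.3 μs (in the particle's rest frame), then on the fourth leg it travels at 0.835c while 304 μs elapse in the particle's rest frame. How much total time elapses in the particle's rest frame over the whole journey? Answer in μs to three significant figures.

Leg 1: γ = 1/√(1 − 0.9314²) = 1/√0.1325 = 2.747; τ_1 = 235/2.747 = 85.54 μs.
Leg 2: 145 μs is already measured in the particle's rest frame.
Leg 3: 51.3 μs is already measured in the particle's rest frame.
Leg 4: 304 μs is already measured in the particle's rest frame.
Total: 85.54 + 145.0 + 51.30 + 304.0 μs.

τ = 586 μs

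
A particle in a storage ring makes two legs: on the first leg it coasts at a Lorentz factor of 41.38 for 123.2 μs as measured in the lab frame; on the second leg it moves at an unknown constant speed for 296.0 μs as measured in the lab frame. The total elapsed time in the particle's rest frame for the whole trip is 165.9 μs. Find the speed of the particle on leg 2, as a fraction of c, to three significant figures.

Leg 1: γ = 41.38; τ_1 = 123.2/41.38 = 2.977 μs.
Leg 2: speed unknown; τ_2 = 296.0/γ_2.
Total proper time: 2.977 + τ_2 = 165.9, so τ_2 = 165.9 − 2.977 = 162.9 μs.
γ_2 = 296.0/162.9 = 1.817; β = √(1 − 1/γ²) = √0.6970.

β = 0.835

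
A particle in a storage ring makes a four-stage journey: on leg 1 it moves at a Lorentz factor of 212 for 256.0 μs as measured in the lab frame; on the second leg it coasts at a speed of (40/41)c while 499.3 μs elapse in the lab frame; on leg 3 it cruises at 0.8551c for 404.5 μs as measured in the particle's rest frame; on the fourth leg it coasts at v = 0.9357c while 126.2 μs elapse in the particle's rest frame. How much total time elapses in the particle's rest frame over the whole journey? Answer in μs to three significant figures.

Leg 1: γ = 212; τ_1 = 256.0/212.0 = 1.208 μs.
Leg 2: γ = 1/√(1 − (40/41)²) = 41/9 ≈ 4.556; τ_2 = 499.3/4.556 = 109.6 μs.
Leg 3: 404.5 μs is already measured in the particle's rest frame.
Leg 4: 126.2 μs is already measured in the particle's rest frame.
Total: 1.208 + 109.6 + 404.5 + 126.2 μs.

τ = 642 μs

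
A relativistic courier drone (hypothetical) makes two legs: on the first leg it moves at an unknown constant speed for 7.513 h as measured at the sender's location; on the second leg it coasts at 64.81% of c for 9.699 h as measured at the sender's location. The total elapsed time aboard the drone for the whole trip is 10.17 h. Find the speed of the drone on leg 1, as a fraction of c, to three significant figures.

Leg 1: speed unknown; τ_1 = 7.513/γ_1.
Leg 2: β = 0.6481; γ = 1/√(1 − 0.6481²) = 1/√0.5800 = 1.313; τ_2 = 9.699/1.313 = 7.386 h.
Total proper time: τ_1 + 7.386 = 10.17, so τ_1 = 10.17 − 7.386 = 2.784 h.
γ_1 = 7.513/2.784 = 2.699; β = √(1 − 1/γ²) = √0.8627.

β = 0.929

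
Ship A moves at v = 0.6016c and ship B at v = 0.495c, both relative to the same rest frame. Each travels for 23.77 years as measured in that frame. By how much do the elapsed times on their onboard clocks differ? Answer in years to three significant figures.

|τ_A − τ_B| = 1.67 years

A: γ = 1/√(1 − 0.6016²) = 1/√0.6381 = 1.252; τ_A = 23.77/1.252 = 18.99 years.
B: γ = 1/√(1 − 0.495²) = 1/√0.7550 = 1.151; τ_B = 23.77/1.151 = 20.65 years.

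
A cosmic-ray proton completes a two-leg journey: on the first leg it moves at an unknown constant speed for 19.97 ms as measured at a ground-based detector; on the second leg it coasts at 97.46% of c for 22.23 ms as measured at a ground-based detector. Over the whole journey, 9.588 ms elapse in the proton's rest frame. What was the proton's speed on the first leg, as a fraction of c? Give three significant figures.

Leg 1: speed unknown; τ_1 = 19.97/γ_1.
Leg 2: β = 0.9746; γ = 1/√(1 − 0.9746²) = 1/√0.05015 = 4.465; τ_2 = 22.23/4.465 = 4.978 ms.
Total proper time: τ_1 + 4.978 = 9.588, so τ_1 = 9.588 − 4.978 = 4.610 ms.
γ_1 = 19.97/4.610 = 4.332; β = √(1 − 1/γ²) = √0.9467.

β = 0.973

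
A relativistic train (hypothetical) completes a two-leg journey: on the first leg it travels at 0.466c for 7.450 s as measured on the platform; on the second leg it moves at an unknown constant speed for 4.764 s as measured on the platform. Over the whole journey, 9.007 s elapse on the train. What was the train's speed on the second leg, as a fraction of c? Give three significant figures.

β = 0.862

Leg 1: γ = 1/√(1 − 0.466²) = 1/√0.7828 = 1.130; τ_1 = 7.450/1.130 = 6.592 s.
Leg 2: speed unknown; τ_2 = 4.764/γ_2.
Total proper time: 6.592 + τ_2 = 9.007, so τ_2 = 9.007 − 6.592 = 2.415 s.
γ_2 = 4.764/2.415 = 1.972; β = √(1 − 1/γ²) = √0.7429.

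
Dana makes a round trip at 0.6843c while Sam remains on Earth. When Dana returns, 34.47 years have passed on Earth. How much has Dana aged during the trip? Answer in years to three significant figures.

γ = 1/√(1 − 0.6843²) = 1/√0.5317 = 1.371
Dana's clock measures proper time along the trip: τ = Δt/γ = 34.47/1.371 years.

τ = 25.1 years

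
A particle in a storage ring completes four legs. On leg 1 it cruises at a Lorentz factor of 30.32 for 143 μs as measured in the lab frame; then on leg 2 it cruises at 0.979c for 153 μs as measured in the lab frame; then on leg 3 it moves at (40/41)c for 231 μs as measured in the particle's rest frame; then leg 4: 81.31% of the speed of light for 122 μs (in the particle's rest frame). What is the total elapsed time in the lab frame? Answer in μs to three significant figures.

Δt = 1560 μs

Leg 1: 143 μs is already measured in the lab frame.
Leg 2: 153 μs is already measured in the lab frame.
Leg 3: γ = 1/√(1 − (40/41)²) = 41/9 ≈ 4.556; Δt_3 = 4.556 × 231 = 1052 μs.
Leg 4: β = 0.8131; γ = 1/√(1 − 0.8131²) = 1/√0.3389 = 1.718; Δt_4 = 1.718 × 122 = 209.6 μs.
Total: 143.0 + 153.0 + 1052 + 209.6 μs.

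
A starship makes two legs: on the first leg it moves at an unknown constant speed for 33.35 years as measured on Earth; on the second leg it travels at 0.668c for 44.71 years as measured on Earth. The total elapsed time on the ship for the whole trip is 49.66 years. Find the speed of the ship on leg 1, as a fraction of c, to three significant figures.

β = 0.871

Leg 1: speed unknown; τ_1 = 33.35/γ_1.
Leg 2: γ = 1/√(1 − 0.668²) = 1/√0.5538 = 1.344; τ_2 = 44.71/1.344 = 33.27 years.
Total proper time: τ_1 + 33.27 = 49.66, so τ_1 = 49.66 − 33.27 = 16.39 years.
γ_1 = 33.35/16.39 = 2.035; β = √(1 − 1/γ²) = √0.7585.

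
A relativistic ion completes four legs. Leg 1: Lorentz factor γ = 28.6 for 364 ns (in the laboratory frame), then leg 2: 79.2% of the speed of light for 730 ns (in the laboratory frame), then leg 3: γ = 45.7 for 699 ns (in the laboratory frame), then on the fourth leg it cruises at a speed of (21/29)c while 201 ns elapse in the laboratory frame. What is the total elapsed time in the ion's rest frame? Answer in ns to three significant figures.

τ = 612 ns

Leg 1: γ = 28.6; τ_1 = 364/28.60 = 12.73 ns.
Leg 2: β = 0.792; γ = 1/√(1 − 0.792²) = 1/√0.3727 = 1.638; τ_2 = 730/1.638 = 445.7 ns.
Leg 3: γ = 45.7; τ_3 = 699/45.70 = 15.30 ns.
Leg 4: γ = 1/√(1 − (21/29)²) = 29/20 = 1.450; τ_4 = 201/1.450 = 138.6 ns.
Total: 12.73 + 445.7 + 15.30 + 138.6 ns.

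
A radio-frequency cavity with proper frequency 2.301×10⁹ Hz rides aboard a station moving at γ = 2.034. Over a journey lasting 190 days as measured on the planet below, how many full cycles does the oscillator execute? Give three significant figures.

N = 1.86×10¹⁶

γ = 2.034
The oscillator's own cycle count is N = f × τ where τ is the proper time aboard the station. τ = Δt/γ = 190/2.034 = 93.41 days = 8.071×10⁶ s.
N = 2.301×10⁹ × 8.071×10⁶ = 1.857×10¹⁶.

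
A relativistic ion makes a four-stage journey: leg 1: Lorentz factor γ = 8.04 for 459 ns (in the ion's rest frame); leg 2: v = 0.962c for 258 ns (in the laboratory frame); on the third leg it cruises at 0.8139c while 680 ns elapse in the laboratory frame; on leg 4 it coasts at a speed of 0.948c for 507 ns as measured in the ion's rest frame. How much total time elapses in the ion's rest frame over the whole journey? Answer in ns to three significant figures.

Leg 1: 459 ns is already measured in the ion's rest frame.
Leg 2: γ = 1/√(1 − 0.962²) = 1/√0.07456 = 3.662; τ_2 = 258/3.662 = 70.45 ns.
Leg 3: γ = 1/√(1 − 0.8139²) = 1/√0.3376 = 1.721; τ_3 = 680/1.721 = 395.1 ns.
Leg 4: 507 ns is already measured in the ion's rest frame.
Total: 459.0 + 70.45 + 395.1 + 507.0 ns.

τ = 1430 ns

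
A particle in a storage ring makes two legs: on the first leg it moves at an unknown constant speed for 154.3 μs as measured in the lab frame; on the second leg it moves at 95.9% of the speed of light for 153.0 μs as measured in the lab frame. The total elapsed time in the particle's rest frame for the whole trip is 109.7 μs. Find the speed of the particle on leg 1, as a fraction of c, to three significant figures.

β = 0.903

Leg 1: speed unknown; τ_1 = 154.3/γ_1.
Leg 2: β = 0.959; γ = 1/√(1 − 0.959²) = 1/√0.08032 = 3.529; τ_2 = 153.0/3.529 = 43.36 μs.
Total proper time: τ_1 + 43.36 = 109.7, so τ_1 = 109.7 − 43.36 = 66.34 μs.
γ_1 = 154.3/66.34 = 2.326; β = √(1 − 1/γ²) = √0.8152.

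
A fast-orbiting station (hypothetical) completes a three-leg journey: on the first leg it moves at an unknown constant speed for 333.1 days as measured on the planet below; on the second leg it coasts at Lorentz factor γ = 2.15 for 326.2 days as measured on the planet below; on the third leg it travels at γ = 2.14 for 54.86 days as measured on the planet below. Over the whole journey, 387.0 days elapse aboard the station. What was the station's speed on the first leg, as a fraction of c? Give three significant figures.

β = 0.777

Leg 1: speed unknown; τ_1 = 333.1/γ_1.
Leg 2: γ = 2.15; τ_2 = 326.2/2.150 = 151.7 days.
Leg 3: γ = 2.14; τ_3 = 54.86/2.140 = 25.64 days.
Total proper time: τ_1 + 151.7 + 25.64 = 387.0, so τ_1 = 387.0 − 177.4 = 209.6 days.
γ_1 = 333.1/209.6 = 1.589; β = √(1 − 1/γ²) = √0.6039.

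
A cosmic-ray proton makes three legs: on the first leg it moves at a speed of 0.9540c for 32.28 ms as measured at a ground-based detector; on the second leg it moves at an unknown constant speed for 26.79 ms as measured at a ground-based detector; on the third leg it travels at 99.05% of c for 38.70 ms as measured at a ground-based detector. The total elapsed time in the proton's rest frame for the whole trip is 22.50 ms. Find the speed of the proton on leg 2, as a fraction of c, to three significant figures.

β = 0.960

Leg 1: γ = 1/√(1 − 0.9540²) = 1/√0.08988 = 3.335; τ_1 = 32.28/3.335 = 9.678 ms.
Leg 2: speed unknown; τ_2 = 26.79/γ_2.
Leg 3: β = 0.9905; γ = 1/√(1 − 0.9905²) = 1/√0.01891 = 7.272; τ_3 = 38.70/7.272 = 5.322 ms.
Total proper time: 9.678 + τ_2 + 5.322 = 22.50, so τ_2 = 22.50 − 15.00 = 7.501 ms.
γ_2 = 26.79/7.501 = 3.572; β = √(1 − 1/γ²) = √0.9216.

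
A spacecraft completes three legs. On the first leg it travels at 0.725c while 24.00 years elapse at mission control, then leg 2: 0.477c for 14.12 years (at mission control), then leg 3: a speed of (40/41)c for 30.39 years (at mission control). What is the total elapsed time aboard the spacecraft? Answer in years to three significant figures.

Leg 1: γ = 1/√(1 − 0.725²) = 1/√0.4744 = 1.452; τ_1 = 24.00/1.452 = 16.53 years.
Leg 2: γ = 1/√(1 − 0.477²) = 1/√0.7725 = 1.138; τ_2 = 14.12/1.138 = 12.41 years.
Leg 3: γ = 1/√(1 − (40/41)²) = 41/9 ≈ 4.556; τ_3 = 30.39/4.556 = 6.671 years.
Total: 16.53 + 12.41 + 6.671 years.

τ = 35.6 years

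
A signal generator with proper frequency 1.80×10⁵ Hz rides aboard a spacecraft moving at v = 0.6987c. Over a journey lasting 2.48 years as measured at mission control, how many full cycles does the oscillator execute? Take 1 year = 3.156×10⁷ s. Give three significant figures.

N = 1.01×10¹³

γ = 1/√(1 − 0.6987²) = 1/√0.5118 = 1.398
The oscillator's own cycle count is N = f × τ where τ is the proper time aboard the spacecraft. τ = Δt/γ = 2.48/1.398 = 1.774 years = 5.599×10⁷ s.
N = 1.80×10⁵ × 5.599×10⁷ = 1.008×10¹³.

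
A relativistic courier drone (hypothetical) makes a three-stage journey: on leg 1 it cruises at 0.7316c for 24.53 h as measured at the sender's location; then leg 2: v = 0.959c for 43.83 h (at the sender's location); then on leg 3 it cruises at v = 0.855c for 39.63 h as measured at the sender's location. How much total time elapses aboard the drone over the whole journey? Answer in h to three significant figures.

Leg 1: γ = 1/√(1 − 0.7316²) = 1/√0.4648 = 1.467; τ_1 = 24.53/1.467 = 16.72 h.
Leg 2: γ = 1/√(1 − 0.959²) = 1/√0.08032 = 3.529; τ_2 = 43.83/3.529 = 12.42 h.
Leg 3: γ = 1/√(1 − 0.855²) = 1/√0.2690 = 1.928; τ_3 = 39.63/1.928 = 20.55 h.
Total: 16.72 + 12.42 + 20.55 h.

τ = 49.7 h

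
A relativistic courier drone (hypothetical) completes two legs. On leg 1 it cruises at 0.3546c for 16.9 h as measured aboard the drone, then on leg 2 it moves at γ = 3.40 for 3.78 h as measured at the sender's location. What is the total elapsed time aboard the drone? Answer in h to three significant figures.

τ = 18.0 h

Leg 1: 16.9 h is already measured aboard the drone.
Leg 2: γ = 3.40; τ_2 = 3.78/3.400 = 1.112 h.
Total: 16.90 + 1.112 h.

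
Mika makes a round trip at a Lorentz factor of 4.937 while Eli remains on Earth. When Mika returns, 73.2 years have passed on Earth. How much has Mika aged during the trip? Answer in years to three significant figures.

γ = 4.937
Mika's clock measures proper time along the trip: τ = Δt/γ = 73.2/4.937 years.

τ = 14.8 years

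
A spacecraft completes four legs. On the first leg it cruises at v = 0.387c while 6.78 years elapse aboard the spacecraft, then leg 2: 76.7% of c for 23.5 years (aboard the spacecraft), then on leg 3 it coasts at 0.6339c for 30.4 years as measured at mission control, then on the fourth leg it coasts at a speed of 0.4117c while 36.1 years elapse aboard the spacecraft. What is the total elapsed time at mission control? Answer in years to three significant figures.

Δt = 114 years

Leg 1: γ = 1/√(1 − 0.387²) = 1/√0.8502 = 1.085; Δt_1 = 1.085 × 6.78 = 7.353 years.
Leg 2: β = 0.767; γ = 1/√(1 − 0.767²) = 1/√0.4117 = 1.558; Δt_2 = 1.558 × 23.5 = 36.62 years.
Leg 3: 30.4 years is already measured at mission control.
Leg 4: γ = 1/√(1 − 0.4117²) = 1/√0.8305 = 1.097; Δt_4 = 1.097 × 36.1 = 39.61 years.
Total: 7.353 + 36.62 + 30.40 + 39.61 years.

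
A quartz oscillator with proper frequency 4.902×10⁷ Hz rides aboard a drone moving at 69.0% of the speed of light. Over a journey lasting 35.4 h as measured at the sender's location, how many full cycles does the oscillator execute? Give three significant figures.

N = 4.52×10¹²

β = 0.690; γ = 1/√(1 − 0.690²) = 1/√0.5239 = 1.382
The oscillator's own cycle count is N = f × τ where τ is the proper time aboard the drone. τ = Δt/γ = 35.4/1.382 = 25.62 h = 9.224×10⁴ s.
N = 4.902×10⁷ × 9.224×10⁴ = 4.522×10¹².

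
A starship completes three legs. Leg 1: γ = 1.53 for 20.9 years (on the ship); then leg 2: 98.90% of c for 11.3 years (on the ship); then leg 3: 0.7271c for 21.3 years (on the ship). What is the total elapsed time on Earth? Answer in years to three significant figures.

Δt = 139 years

Leg 1: γ = 1.53; Δt_1 = 1.530 × 20.9 = 31.98 years.
Leg 2: β = 0.9890; γ = 1/√(1 − 0.9890²) = 1/√0.02188 = 6.761; Δt_2 = 6.761 × 11.3 = 76.39 years.
Leg 3: γ = 1/√(1 − 0.7271²) = 1/√0.4713 = 1.457; Δt_3 = 1.457 × 21.3 = 31.03 years.
Total: 31.98 + 76.39 + 31.03 years.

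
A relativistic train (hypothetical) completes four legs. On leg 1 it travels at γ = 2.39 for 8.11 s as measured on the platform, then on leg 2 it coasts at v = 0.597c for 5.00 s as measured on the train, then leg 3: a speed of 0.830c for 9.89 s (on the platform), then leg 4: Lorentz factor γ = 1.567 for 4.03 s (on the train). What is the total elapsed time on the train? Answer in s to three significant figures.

τ = 17.9 s

Leg 1: γ = 2.39; τ_1 = 8.11/2.390 = 3.393 s.
Leg 2: 5.00 s is already measured on the train.
Leg 3: γ = 1/√(1 − 0.830²) = 1/√0.3111 = 1.793; τ_3 = 9.89/1.793 = 5.516 s.
Leg 4: 4.03 s is already measured on the train.
Total: 3.393 + 5.000 + 5.516 + 4.030 s.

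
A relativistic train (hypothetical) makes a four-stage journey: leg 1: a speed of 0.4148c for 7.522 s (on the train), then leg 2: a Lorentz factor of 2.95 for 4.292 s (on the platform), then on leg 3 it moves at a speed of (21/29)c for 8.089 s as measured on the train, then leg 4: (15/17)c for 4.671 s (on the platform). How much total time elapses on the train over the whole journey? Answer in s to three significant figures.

τ = 19.3 s

Leg 1: 7.522 s is already measured on the train.
Leg 2: γ = 2.95; τ_2 = 4.292/2.950 = 1.455 s.
Leg 3: 8.089 s is already measured on the train.
Leg 4: γ = 1/√(1 − (15/17)²) = 17/8 = 2.125; τ_4 = 4.671/2.125 = 2.198 s.
Total: 7.522 + 1.455 + 8.089 + 2.198 s.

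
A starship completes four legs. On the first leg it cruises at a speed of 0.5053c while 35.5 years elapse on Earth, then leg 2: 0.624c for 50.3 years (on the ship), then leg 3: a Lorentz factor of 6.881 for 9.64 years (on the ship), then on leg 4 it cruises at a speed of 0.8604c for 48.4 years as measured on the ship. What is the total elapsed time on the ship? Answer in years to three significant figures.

Leg 1: γ = 1/√(1 − 0.5053²) = 1/√0.7447 = 1.159; τ_1 = 35.5/1.159 = 30.63 years.
Leg 2: 50.3 years is already measured on the ship.
Leg 3: 9.64 years is already measured on the ship.
Leg 4: 48.4 years is already measured on the ship.
Total: 30.63 + 50.30 + 9.640 + 48.40 years.

τ = 139 years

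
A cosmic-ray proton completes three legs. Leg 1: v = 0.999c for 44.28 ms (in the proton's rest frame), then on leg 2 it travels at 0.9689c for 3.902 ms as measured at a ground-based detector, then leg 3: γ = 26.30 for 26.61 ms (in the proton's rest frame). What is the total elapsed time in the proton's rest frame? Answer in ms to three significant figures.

Leg 1: 44.28 ms is already measured in the proton's rest frame.
Leg 2: γ = 1/√(1 − 0.9689²) = 1/√0.06123 = 4.041; τ_2 = 3.902/4.041 = 0.9656 ms.
Leg 3: 26.61 ms is already measured in the proton's rest frame.
Total: 44.28 + 0.9656 + 26.61 ms.

τ = 71.9 ms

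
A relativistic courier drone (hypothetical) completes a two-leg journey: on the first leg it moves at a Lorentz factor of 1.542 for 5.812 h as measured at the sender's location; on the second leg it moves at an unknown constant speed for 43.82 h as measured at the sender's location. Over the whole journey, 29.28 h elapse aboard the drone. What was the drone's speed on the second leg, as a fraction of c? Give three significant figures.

β = 0.813

Leg 1: γ = 1.542; τ_1 = 5.812/1.542 = 3.769 h.
Leg 2: speed unknown; τ_2 = 43.82/γ_2.
Total proper time: 3.769 + τ_2 = 29.28, so τ_2 = 29.28 − 3.769 = 25.51 h.
γ_2 = 43.82/25.51 = 1.718; β = √(1 − 1/γ²) = √0.6611.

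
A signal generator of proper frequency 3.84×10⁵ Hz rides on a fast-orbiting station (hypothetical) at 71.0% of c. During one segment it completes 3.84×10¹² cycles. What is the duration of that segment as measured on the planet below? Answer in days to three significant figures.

Δt = 164 days

β = 0.710; γ = 1/√(1 − 0.710²) = 1/√0.4959 = 1.420
Proper time for N cycles: τ = N/f = 3.84×10¹²/(3.84×10⁵) = 1.000×10⁷ s = 115.7 days.
Lab-frame duration Δt = γτ = 1.420 × 115.7 = 164.4 days.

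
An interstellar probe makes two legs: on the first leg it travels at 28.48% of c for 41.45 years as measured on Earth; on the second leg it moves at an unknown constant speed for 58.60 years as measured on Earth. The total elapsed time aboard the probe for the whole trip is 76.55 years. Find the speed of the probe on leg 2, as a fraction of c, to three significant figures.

β = 0.778

Leg 1: β = 0.2848; γ = 1/√(1 − 0.2848²) = 1/√0.9189 = 1.043; τ_1 = 41.45/1.043 = 39.73 years.
Leg 2: speed unknown; τ_2 = 58.60/γ_2.
Total proper time: 39.73 + τ_2 = 76.55, so τ_2 = 76.55 − 39.73 = 36.82 years.
γ_2 = 58.60/36.82 = 1.592; β = √(1 − 1/γ²) = √0.6053.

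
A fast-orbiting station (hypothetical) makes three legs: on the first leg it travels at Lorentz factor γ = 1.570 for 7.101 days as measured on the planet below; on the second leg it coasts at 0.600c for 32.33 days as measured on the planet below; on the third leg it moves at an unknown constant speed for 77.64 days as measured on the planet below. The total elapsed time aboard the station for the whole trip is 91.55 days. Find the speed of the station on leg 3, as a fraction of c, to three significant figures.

β = 0.616

Leg 1: γ = 1.570; τ_1 = 7.101/1.570 = 4.523 days.
Leg 2: γ = 1/√(1 − 0.600²) = 5/4 = 1.250; τ_2 = 32.33/1.250 = 25.86 days.
Leg 3: speed unknown; τ_3 = 77.64/γ_3.
Total proper time: 4.523 + 25.86 + τ_3 = 91.55, so τ_3 = 91.55 − 30.39 = 61.16 days.
γ_3 = 77.64/61.16 = 1.269; β = √(1 − 1/γ²) = √0.3794.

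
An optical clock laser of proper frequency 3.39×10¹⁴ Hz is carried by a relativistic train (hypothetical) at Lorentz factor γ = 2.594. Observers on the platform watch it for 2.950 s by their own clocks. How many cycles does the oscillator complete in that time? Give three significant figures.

N = 3.86×10¹⁴

γ = 2.594
During 2.950 s of lab time, the oscillator's proper time advances by τ = Δt/γ = 2.950/2.594 = 1.137 s = 1.137×10⁰ s.
N = f × τ = 3.39×10¹⁴ × 1.137×10⁰ = 3.855×10¹⁴.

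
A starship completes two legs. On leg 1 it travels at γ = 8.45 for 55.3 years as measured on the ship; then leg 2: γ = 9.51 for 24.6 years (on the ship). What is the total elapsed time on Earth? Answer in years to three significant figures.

Leg 1: γ = 8.45; Δt_1 = 8.450 × 55.3 = 467.3 years.
Leg 2: γ = 9.51; Δt_2 = 9.510 × 24.6 = 233.9 years.
Total: 467.3 + 233.9 years.

Δt = 701 years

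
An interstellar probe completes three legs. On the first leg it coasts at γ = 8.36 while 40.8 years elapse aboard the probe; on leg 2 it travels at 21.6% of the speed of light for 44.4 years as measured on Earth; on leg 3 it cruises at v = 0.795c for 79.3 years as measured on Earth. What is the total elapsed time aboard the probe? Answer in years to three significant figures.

τ = 132 years

Leg 1: 40.8 years is already measured aboard the probe.
Leg 2: β = 0.216; γ = 1/√(1 − 0.216²) = 1/√0.9533 = 1.024; τ_2 = 44.4/1.024 = 43.35 years.
Leg 3: γ = 1/√(1 − 0.795²) = 1/√0.3680 = 1.649; τ_3 = 79.3/1.649 = 48.10 years.
Total: 40.80 + 43.35 + 48.10 years.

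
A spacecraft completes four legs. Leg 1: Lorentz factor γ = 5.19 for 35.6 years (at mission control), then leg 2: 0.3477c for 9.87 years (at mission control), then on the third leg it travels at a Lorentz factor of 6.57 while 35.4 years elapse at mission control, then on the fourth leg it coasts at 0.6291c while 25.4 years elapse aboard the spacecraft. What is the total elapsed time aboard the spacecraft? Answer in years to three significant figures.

Leg 1: γ = 5.19; τ_1 = 35.6/5.190 = 6.859 years.
Leg 2: γ = 1/√(1 − 0.3477²) = 1/√0.8791 = 1.067; τ_2 = 9.87/1.067 = 9.254 years.
Leg 3: γ = 6.57; τ_3 = 35.4/6.570 = 5.388 years.
Leg 4: 25.4 years is already measured aboard the spacecraft.
Total: 6.859 + 9.254 + 5.388 + 25.40 years.

τ = 46.9 years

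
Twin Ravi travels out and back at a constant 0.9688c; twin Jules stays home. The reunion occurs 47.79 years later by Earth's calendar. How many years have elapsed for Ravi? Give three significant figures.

γ = 1/√(1 − 0.9688²) = 1/√0.06143 = 4.035
Ravi's clock measures proper time along the trip: τ = Δt/γ = 47.79/4.035 years.

τ = 11.8 years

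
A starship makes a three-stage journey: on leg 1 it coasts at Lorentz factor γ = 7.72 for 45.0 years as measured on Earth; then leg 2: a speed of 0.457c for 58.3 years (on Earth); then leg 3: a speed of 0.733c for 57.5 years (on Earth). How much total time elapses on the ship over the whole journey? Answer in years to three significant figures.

τ = 96.8 years

Leg 1: γ = 7.72; τ_1 = 45.0/7.720 = 5.829 years.
Leg 2: γ = 1/√(1 − 0.457²) = 1/√0.7912 = 1.124; τ_2 = 58.3/1.124 = 51.86 years.
Leg 3: γ = 1/√(1 − 0.733²) = 1/√0.4627 = 1.470; τ_3 = 57.5/1.470 = 39.11 years.
Total: 5.829 + 51.86 + 39.11 years.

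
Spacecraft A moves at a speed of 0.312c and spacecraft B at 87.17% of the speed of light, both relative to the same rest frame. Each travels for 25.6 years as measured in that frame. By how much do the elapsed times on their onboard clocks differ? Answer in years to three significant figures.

|τ_A − τ_B| = 11.8 years

A: γ = 1/√(1 − 0.312²) = 1/√0.9027 = 1.053; τ_A = 25.6/1.053 = 24.32 years.
B: β = 0.8717; γ = 1/√(1 − 0.8717²) = 1/√0.2401 = 2.041; τ_B = 25.6/2.041 = 12.55 years.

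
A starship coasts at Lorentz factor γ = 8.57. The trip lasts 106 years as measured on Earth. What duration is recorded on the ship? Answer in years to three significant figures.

τ = 12.4 years

γ = 8.57
The interval measured on Earth is the dilated one; the clock on the ship measures the proper time τ = Δt/γ = 106/8.570 years.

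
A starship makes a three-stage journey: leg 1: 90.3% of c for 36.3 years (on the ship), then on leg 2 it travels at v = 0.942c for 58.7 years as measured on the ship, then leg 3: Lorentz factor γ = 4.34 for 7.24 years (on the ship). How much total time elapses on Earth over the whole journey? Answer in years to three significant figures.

Δt = 291 years

Leg 1: β = 0.903; γ = 1/√(1 − 0.903²) = 1/√0.1846 = 2.328; Δt_1 = 2.328 × 36.3 = 84.49 years.
Leg 2: γ = 1/√(1 − 0.942²) = 1/√0.1126 = 2.980; Δt_2 = 2.980 × 58.7 = 174.9 years.
Leg 3: γ = 4.34; Δt_3 = 4.340 × 7.24 = 31.42 years.
Total: 84.49 + 174.9 + 31.42 years.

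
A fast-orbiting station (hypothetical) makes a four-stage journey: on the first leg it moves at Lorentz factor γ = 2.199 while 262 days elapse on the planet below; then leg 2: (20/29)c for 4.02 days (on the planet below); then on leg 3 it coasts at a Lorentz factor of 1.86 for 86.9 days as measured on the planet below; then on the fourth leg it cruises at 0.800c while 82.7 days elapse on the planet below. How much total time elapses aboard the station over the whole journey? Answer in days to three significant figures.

τ = 218 days

Leg 1: γ = 2.199; τ_1 = 262/2.199 = 119.1 days.
Leg 2: γ = 1/√(1 − (20/29)²) = 29/21 ≈ 1.381; τ_2 = 4.02/1.381 = 2.911 days.
Leg 3: γ = 1.86; τ_3 = 86.9/1.860 = 46.72 days.
Leg 4: γ = 1/√(1 − 0.800²) = 5/3 ≈ 1.667; τ_4 = 82.7/1.667 = 49.62 days.
Total: 119.1 + 2.911 + 46.72 + 49.62 days.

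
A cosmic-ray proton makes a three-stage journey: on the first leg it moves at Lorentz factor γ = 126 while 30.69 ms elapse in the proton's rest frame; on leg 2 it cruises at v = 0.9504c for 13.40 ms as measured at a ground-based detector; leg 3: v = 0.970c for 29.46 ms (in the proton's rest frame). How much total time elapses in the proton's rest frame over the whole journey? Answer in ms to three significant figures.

τ = 64.3 ms

Leg 1: 30.69 ms is already measured in the proton's rest frame.
Leg 2: γ = 1/√(1 − 0.9504²) = 1/√0.09674 = 3.215; τ_2 = 13.40/3.215 = 4.168 ms.
Leg 3: 29.46 ms is already measured in the proton's rest frame.
Total: 30.69 + 4.168 + 29.46 ms.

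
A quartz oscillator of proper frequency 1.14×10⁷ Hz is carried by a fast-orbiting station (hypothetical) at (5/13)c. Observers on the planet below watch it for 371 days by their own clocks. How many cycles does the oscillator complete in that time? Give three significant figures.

N = 3.37×10¹⁴

γ = 1/√(1 − (5/13)²) = 13/12 ≈ 1.083
During 371 days of lab time, the oscillator's proper time advances by τ = Δt/γ = 371/1.083 = 342.5 days = 2.959×10⁷ s.
N = f × τ = 1.14×10⁷ × 2.959×10⁷ = 3.373×10¹⁴.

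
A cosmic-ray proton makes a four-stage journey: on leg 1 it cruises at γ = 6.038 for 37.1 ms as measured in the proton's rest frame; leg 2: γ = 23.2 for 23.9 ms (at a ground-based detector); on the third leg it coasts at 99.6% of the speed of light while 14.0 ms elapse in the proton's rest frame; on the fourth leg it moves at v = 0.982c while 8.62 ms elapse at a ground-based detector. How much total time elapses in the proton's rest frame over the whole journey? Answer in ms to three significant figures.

Leg 1: 37.1 ms is already measured in the proton's rest frame.
Leg 2: γ = 23.2; τ_2 = 23.9/23.20 = 1.030 ms.
Leg 3: 14.0 ms is already measured in the proton's rest frame.
Leg 4: γ = 1/√(1 − 0.982²) = 1/√0.03568 = 5.294; τ_4 = 8.62/5.294 = 1.628 ms.
Total: 37.10 + 1.030 + 14.00 + 1.628 ms.

τ = 53.8 ms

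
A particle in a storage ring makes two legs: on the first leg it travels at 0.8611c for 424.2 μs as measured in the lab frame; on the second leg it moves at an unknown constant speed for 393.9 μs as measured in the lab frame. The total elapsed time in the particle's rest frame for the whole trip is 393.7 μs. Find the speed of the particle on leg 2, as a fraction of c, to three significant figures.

β = 0.892

Leg 1: γ = 1/√(1 − 0.8611²) = 1/√0.2585 = 1.967; τ_1 = 424.2/1.967 = 215.7 μs.
Leg 2: speed unknown; τ_2 = 393.9/γ_2.
Total proper time: 215.7 + τ_2 = 393.7, so τ_2 = 393.7 − 215.7 = 178.0 μs.
γ_2 = 393.9/178.0 = 2.213; β = √(1 − 1/γ²) = √0.7957.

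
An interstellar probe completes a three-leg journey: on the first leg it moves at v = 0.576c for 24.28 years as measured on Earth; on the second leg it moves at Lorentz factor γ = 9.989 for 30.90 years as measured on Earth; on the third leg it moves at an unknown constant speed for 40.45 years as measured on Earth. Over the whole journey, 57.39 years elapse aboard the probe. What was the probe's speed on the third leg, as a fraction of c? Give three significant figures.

Leg 1: γ = 1/√(1 − 0.576²) = 1/√0.6682 = 1.223; τ_1 = 24.28/1.223 = 19.85 years.
Leg 2: γ = 9.989; τ_2 = 30.90/9.989 = 3.093 years.
Leg 3: speed unknown; τ_3 = 40.45/γ_3.
Total proper time: 19.85 + 3.093 + τ_3 = 57.39, so τ_3 = 57.39 − 22.94 = 34.45 years.
γ_3 = 40.45/34.45 = 1.174; β = √(1 − 1/γ²) = √0.2747.

β = 0.524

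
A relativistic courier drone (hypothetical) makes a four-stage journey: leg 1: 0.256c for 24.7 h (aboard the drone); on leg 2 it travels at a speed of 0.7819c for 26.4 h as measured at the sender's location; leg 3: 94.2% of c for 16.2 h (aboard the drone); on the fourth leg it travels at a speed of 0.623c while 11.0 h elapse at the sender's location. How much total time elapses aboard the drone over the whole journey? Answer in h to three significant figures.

τ = 66.0 h

Leg 1: 24.7 h is already measured aboard the drone.
Leg 2: γ = 1/√(1 − 0.7819²) = 1/√0.3886 = 1.604; τ_2 = 26.4/1.604 = 16.46 h.
Leg 3: 16.2 h is already measured aboard the drone.
Leg 4: γ = 1/√(1 − 0.623²) = 1/√0.6119 = 1.278; τ_4 = 11.0/1.278 = 8.604 h.
Total: 24.70 + 16.46 + 16.20 + 8.604 h.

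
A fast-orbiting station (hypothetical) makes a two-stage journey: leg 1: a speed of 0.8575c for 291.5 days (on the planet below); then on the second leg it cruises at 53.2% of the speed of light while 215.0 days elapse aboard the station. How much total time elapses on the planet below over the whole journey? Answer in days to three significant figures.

Δt = 545 days

Leg 1: 291.5 days is already measured on the planet below.
Leg 2: β = 0.532; γ = 1/√(1 − 0.532²) = 1/√0.7170 = 1.181; Δt_2 = 1.181 × 215.0 = 253.9 days.
Total: 291.5 + 253.9 days.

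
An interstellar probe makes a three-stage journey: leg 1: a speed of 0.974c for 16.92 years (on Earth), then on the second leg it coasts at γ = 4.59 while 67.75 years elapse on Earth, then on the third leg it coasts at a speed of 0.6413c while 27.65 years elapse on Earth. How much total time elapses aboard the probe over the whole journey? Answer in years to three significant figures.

τ = 39.8 years

Leg 1: γ = 1/√(1 − 0.974²) = 1/√0.05132 = 4.414; τ_1 = 16.92/4.414 = 3.833 years.
Leg 2: γ = 4.59; τ_2 = 67.75/4.590 = 14.76 years.
Leg 3: γ = 1/√(1 − 0.6413²) = 1/√0.5887 = 1.303; τ_3 = 27.65/1.303 = 21.22 years.
Total: 3.833 + 14.76 + 21.22 years.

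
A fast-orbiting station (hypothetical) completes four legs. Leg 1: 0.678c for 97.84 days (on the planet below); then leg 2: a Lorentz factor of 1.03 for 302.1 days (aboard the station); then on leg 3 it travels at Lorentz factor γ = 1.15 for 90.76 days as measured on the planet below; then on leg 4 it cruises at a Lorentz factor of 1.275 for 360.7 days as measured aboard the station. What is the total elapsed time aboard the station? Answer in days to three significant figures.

τ = 814 days

Leg 1: γ = 1/√(1 − 0.678²) = 1/√0.5403 = 1.360; τ_1 = 97.84/1.360 = 71.92 days.
Leg 2: 302.1 days is already measured aboard the station.
Leg 3: γ = 1.15; τ_3 = 90.76/1.150 = 78.92 days.
Leg 4: 360.7 days is already measured aboard the station.
Total: 71.92 + 302.1 + 78.92 + 360.7 days.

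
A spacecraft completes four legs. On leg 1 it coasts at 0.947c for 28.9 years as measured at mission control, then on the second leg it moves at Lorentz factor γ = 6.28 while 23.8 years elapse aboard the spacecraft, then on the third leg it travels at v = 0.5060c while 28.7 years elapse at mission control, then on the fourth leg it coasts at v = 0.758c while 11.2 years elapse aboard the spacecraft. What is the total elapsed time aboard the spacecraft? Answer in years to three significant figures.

τ = 69.0 years

Leg 1: γ = 1/√(1 − 0.947²) = 1/√0.1032 = 3.113; τ_1 = 28.9/3.113 = 9.284 years.
Leg 2: 23.8 years is already measured aboard the spacecraft.
Leg 3: γ = 1/√(1 − 0.5060²) = 1/√0.7440 = 1.159; τ_3 = 28.7/1.159 = 24.75 years.
Leg 4: 11.2 years is already measured aboard the spacecraft.
Total: 9.284 + 23.80 + 24.75 + 11.20 years.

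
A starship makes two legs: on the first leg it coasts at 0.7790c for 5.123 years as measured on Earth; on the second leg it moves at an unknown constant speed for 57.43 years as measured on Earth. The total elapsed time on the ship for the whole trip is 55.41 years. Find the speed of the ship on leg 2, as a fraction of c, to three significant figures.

β = 0.417

Leg 1: γ = 1/√(1 − 0.7790²) = 1/√0.3932 = 1.595; τ_1 = 5.123/1.595 = 3.212 years.
Leg 2: speed unknown; τ_2 = 57.43/γ_2.
Total proper time: 3.212 + τ_2 = 55.41, so τ_2 = 55.41 − 3.212 = 52.20 years.
γ_2 = 57.43/52.20 = 1.100; β = √(1 − 1/γ²) = √0.1739.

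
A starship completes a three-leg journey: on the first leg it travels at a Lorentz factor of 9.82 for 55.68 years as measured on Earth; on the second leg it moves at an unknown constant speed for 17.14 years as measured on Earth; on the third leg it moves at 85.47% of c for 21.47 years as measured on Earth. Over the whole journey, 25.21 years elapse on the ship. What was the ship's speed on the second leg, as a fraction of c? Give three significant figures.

Leg 1: γ = 9.82; τ_1 = 55.68/9.820 = 5.670 years.
Leg 2: speed unknown; τ_2 = 17.14/γ_2.
Leg 3: β = 0.8547; γ = 1/√(1 − 0.8547²) = 1/√0.2695 = 1.926; τ_3 = 21.47/1.926 = 11.15 years.
Total proper time: 5.670 + τ_2 + 11.15 = 25.21, so τ_2 = 25.21 − 16.82 = 8.394 years.
γ_2 = 17.14/8.394 = 2.042; β = √(1 − 1/γ²) = √0.7601.

β = 0.872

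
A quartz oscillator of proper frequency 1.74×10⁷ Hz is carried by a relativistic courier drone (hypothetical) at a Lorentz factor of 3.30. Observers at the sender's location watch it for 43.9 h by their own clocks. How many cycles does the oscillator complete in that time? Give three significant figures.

N = 8.33×10¹¹

γ = 3.30
During 43.9 h of lab time, the oscillator's proper time advances by τ = Δt/γ = 43.9/3.300 = 13.30 h = 4.789×10⁴ s.
N = f × τ = 1.74×10⁷ × 4.789×10⁴ = 8.333×10¹¹.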